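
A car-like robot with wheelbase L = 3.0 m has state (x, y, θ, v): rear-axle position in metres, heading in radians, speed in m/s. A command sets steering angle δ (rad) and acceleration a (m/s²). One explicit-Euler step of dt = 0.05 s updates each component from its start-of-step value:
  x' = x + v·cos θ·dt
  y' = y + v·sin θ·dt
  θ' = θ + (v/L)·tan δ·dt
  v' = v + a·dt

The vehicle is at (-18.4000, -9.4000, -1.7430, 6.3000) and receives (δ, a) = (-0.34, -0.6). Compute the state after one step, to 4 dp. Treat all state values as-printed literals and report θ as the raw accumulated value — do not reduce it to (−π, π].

x' = -18.4000 + 6.3000·cos(-1.7430)·0.05 = -18.4540
y' = -9.4000 + 6.3000·sin(-1.7430)·0.05 = -9.7103
θ' = -1.7430 + (6.3000/3.0)·tan(-0.34)·0.05 = -1.7801
v' = 6.3000 − 0.6000·0.05 = 6.2700

(-18.4540, -9.7103, -1.7801, 6.2700)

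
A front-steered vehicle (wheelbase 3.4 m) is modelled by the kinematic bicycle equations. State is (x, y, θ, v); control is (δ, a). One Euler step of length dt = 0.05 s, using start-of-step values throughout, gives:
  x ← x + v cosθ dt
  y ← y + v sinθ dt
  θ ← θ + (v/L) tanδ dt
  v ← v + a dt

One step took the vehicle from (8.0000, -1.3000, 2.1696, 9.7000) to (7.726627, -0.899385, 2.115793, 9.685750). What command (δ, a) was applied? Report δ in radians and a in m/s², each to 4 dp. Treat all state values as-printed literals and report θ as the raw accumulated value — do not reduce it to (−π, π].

δ = -0.3607, a = -0.2850

a = (v'−v)/dt = (-0.014250)/0.05 = -0.2850
Δθ = θ'−θ = -0.053807;  (v·dt/L) = 9.7000·0.05/3.4 = 0.142647
tan δ = Δθ·L/(v·dt) = -0.377204  →  δ = -0.3607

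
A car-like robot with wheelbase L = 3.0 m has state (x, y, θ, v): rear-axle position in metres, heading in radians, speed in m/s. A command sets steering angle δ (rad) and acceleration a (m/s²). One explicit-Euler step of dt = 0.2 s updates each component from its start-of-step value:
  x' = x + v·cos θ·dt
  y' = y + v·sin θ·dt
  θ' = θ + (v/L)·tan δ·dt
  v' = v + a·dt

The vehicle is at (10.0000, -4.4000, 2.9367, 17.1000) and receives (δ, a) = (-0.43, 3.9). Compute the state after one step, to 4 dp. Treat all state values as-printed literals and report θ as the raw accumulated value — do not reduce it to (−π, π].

(6.6515, -3.7042, 2.4139, 17.8800)

x' = 10.0000 + 17.1000·cos(2.9367)·0.2 = 6.6515
y' = -4.4000 + 17.1000·sin(2.9367)·0.2 = -3.7042
θ' = 2.9367 + (17.1000/3.0)·tan(-0.43)·0.2 = 2.4139
v' = 17.1000 + 3.9000·0.2 = 17.8800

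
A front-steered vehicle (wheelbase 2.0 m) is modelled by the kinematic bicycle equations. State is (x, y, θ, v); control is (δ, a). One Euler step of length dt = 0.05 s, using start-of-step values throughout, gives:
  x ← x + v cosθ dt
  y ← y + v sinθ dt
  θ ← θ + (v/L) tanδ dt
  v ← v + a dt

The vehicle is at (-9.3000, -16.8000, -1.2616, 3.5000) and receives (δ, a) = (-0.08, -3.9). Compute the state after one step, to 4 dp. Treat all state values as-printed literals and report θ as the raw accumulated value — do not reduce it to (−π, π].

(-9.2467, -16.9667, -1.2686, 3.3050)

x' = -9.3000 + 3.5000·cos(-1.2616)·0.05 = -9.2467
y' = -16.8000 + 3.5000·sin(-1.2616)·0.05 = -16.9667
θ' = -1.2616 + (3.5000/2.0)·tan(-0.08)·0.05 = -1.2686
v' = 3.5000 − 3.9000·0.05 = 3.3050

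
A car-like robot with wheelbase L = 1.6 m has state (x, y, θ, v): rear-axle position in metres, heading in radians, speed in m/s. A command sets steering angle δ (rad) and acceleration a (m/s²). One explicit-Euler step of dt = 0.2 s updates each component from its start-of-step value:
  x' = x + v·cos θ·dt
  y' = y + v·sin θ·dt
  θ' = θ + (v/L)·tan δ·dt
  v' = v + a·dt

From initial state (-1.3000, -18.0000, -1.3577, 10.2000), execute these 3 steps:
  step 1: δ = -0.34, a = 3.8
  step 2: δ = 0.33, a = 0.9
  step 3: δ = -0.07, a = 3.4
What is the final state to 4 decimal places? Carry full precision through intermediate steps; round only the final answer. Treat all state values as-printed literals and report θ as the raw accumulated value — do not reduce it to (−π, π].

(-0.8743, -24.2928, -1.4371, 11.8200)

after step 1 (δ=-0.34, a=3.8): (-0.868566, -19.993857, -1.808715, 10.960000)
after step 2 (δ=0.33, a=0.9): (-1.385177, -22.124110, -1.339455, 11.140000)
after step 3 (δ=-0.07, a=3.4): (-0.874334, -24.292755, -1.437090, 11.820000)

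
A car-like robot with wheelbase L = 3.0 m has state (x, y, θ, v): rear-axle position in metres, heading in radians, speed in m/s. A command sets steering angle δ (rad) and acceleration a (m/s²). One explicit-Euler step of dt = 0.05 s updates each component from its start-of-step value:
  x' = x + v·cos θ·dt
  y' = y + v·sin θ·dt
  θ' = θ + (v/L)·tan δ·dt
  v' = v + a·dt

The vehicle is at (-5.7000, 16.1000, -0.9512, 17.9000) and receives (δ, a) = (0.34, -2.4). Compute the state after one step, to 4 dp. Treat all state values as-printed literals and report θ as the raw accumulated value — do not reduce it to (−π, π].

(-5.1803, 15.3714, -0.8457, 17.7800)

x' = -5.7000 + 17.9000·cos(-0.9512)·0.05 = -5.1803
y' = 16.1000 + 17.9000·sin(-0.9512)·0.05 = 15.3714
θ' = -0.9512 + (17.9000/3.0)·tan(0.34)·0.05 = -0.8457
v' = 17.9000 − 2.4000·0.05 = 17.7800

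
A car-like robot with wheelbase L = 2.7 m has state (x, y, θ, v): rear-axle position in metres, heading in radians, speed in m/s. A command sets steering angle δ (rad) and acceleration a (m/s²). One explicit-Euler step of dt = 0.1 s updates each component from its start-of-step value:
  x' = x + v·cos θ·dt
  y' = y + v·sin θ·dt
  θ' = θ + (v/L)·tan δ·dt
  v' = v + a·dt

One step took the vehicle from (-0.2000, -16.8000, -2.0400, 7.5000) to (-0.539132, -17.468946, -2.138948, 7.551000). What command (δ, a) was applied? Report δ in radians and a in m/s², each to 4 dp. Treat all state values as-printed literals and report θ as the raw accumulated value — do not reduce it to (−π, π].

a = (v'−v)/dt = (0.051000)/0.1 = 0.5100
Δθ = θ'−θ = -0.098948;  (v·dt/L) = 7.5000·0.1/2.7 = 0.277778
tan δ = Δθ·L/(v·dt) = -0.356213  →  δ = -0.3422

δ = -0.3422, a = 0.5100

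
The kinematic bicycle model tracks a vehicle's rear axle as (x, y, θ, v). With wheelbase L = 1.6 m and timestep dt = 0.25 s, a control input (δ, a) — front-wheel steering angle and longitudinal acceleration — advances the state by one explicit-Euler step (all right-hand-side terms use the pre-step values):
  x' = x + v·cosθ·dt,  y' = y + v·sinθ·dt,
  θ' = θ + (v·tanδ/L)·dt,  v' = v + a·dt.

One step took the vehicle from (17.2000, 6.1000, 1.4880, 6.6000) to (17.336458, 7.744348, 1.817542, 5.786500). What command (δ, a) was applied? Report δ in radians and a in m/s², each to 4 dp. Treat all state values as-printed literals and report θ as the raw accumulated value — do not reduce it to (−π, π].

a = (v'−v)/dt = (-0.813500)/0.25 = -3.2540
Δθ = θ'−θ = 0.329542;  (v·dt/L) = 6.6000·0.25/1.6 = 1.031250
tan δ = Δθ·L/(v·dt) = 0.319556  →  δ = 0.3093

δ = 0.3093, a = -3.2540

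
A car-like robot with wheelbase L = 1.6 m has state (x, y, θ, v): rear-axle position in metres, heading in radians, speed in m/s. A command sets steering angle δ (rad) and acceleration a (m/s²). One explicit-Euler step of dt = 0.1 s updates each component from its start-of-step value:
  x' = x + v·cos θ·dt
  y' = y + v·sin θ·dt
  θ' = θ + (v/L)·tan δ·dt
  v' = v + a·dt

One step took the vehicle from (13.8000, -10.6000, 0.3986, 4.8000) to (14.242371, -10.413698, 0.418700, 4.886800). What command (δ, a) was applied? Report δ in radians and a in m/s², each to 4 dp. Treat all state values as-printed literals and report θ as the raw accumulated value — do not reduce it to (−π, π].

a = (v'−v)/dt = (0.086800)/0.1 = 0.8680
Δθ = θ'−θ = 0.020100;  (v·dt/L) = 4.8000·0.1/1.6 = 0.300000
tan δ = Δθ·L/(v·dt) = 0.067000  →  δ = 0.0669

δ = 0.0669, a = 0.8680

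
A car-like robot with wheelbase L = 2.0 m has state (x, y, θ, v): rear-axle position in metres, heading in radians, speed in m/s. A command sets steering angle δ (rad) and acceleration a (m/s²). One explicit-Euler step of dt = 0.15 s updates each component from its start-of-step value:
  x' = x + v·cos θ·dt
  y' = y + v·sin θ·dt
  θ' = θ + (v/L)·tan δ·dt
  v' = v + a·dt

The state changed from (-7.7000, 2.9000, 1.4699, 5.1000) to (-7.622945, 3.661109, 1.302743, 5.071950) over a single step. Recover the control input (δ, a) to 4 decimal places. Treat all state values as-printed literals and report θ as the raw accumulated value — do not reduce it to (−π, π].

a = (v'−v)/dt = (-0.028050)/0.15 = -0.1870
Δθ = θ'−θ = -0.167157;  (v·dt/L) = 5.1000·0.15/2.0 = 0.382500
tan δ = Δθ·L/(v·dt) = -0.437012  →  δ = -0.4120

δ = -0.4120, a = -0.1870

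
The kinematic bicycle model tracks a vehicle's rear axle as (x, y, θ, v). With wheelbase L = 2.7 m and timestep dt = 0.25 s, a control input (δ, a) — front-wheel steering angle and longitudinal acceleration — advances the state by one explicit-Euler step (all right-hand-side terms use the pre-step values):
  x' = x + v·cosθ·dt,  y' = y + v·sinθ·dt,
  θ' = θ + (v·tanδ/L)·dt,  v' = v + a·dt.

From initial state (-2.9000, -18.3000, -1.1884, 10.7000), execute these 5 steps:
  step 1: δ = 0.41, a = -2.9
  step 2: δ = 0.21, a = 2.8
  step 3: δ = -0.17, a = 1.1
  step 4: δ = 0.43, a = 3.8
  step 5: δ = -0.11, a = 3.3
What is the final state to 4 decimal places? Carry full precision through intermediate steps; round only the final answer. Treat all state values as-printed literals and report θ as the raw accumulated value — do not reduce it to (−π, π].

after step 1 (δ=0.41, a=-2.9): (-1.901838, -20.781793, -0.757793, 9.975000)
after step 2 (δ=0.21, a=2.8): (-0.090491, -22.495798, -0.560932, 10.675000)
after step 3 (δ=-0.17, a=1.1): (2.169298, -23.915509, -0.730602, 10.950000)
after step 4 (δ=0.43, a=3.8): (4.208113, -25.742293, -0.265612, 11.900000)
after step 5 (δ=-0.11, a=3.3): (7.078786, -26.523229, -0.387307, 12.725000)

(7.0788, -26.5232, -0.3873, 12.7250)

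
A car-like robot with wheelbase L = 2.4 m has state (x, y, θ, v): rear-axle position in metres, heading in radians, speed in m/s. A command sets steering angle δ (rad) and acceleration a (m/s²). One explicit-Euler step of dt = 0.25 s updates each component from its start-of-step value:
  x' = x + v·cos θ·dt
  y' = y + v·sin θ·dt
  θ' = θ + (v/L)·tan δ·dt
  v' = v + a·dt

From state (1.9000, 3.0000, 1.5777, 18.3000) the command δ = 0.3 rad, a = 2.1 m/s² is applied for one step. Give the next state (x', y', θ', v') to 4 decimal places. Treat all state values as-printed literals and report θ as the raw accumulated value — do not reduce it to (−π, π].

x' = 1.9000 + 18.3000·cos(1.5777)·0.25 = 1.8684
y' = 3.0000 + 18.3000·sin(1.5777)·0.25 = 7.5749
θ' = 1.5777 + (18.3000/2.4)·tan(0.3)·0.25 = 2.1674
v' = 18.3000 + 2.1000·0.25 = 18.8250

(1.8684, 7.5749, 2.1674, 18.8250)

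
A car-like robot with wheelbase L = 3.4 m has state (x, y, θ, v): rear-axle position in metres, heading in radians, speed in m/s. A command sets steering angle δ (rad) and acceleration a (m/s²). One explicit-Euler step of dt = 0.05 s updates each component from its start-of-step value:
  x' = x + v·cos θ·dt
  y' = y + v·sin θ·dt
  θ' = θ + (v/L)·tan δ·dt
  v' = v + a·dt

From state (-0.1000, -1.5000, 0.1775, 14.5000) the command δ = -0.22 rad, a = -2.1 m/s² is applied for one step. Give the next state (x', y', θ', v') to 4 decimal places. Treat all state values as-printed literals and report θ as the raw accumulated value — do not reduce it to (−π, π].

x' = -0.1000 + 14.5000·cos(0.1775)·0.05 = 0.6136
y' = -1.5000 + 14.5000·sin(0.1775)·0.05 = -1.3720
θ' = 0.1775 + (14.5000/3.4)·tan(-0.22)·0.05 = 0.1298
v' = 14.5000 − 2.1000·0.05 = 14.3950

(0.6136, -1.3720, 0.1298, 14.3950)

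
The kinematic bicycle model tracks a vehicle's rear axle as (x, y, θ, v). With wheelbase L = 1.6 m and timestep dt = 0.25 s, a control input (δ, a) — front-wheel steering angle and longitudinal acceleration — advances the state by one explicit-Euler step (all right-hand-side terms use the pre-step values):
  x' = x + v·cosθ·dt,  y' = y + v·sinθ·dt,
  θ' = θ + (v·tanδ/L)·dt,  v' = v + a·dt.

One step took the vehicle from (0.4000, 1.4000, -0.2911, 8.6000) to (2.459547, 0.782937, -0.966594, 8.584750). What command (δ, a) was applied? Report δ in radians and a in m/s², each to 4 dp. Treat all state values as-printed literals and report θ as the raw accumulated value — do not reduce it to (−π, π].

a = (v'−v)/dt = (-0.015250)/0.25 = -0.0610
Δθ = θ'−θ = -0.675494;  (v·dt/L) = 8.6000·0.25/1.6 = 1.343750
tan δ = Δθ·L/(v·dt) = -0.502693  →  δ = -0.4658

δ = -0.4658, a = -0.0610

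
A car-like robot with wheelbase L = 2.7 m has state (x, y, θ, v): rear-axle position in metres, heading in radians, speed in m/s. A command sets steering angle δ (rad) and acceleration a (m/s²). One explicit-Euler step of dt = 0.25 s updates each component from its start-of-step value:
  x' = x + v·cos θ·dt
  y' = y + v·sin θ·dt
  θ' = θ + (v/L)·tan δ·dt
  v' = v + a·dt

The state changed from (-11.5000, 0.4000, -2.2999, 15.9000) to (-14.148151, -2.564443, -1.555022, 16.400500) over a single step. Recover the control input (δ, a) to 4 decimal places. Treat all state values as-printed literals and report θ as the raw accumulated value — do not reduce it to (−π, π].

a = (v'−v)/dt = (0.500500)/0.25 = 2.0020
Δθ = θ'−θ = 0.744878;  (v·dt/L) = 15.9000·0.25/2.7 = 1.472222
tan δ = Δθ·L/(v·dt) = 0.505955  →  δ = 0.4684

δ = 0.4684, a = 2.0020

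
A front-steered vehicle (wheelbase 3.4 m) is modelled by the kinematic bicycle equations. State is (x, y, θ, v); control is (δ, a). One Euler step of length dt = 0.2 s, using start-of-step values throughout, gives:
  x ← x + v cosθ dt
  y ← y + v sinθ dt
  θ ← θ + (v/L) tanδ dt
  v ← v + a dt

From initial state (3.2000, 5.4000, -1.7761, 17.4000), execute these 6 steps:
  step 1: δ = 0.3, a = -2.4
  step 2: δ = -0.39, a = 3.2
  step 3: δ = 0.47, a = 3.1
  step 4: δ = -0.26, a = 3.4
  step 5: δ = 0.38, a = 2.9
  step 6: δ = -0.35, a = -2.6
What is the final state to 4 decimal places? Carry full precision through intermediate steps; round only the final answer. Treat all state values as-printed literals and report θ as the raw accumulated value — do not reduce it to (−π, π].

after step 1 (δ=0.3, a=-2.4): (2.490552, 1.993083, -1.459485, 16.920000)
after step 2 (δ=-0.39, a=3.2): (2.866451, -1.369974, -1.868606, 17.560000)
after step 3 (δ=0.47, a=3.1): (1.835936, -4.727382, -1.343907, 18.180000)
after step 4 (δ=-0.26, a=3.4): (2.653846, -8.270194, -1.628393, 18.860000)
after step 5 (δ=0.38, a=2.9): (2.436710, -12.035939, -1.185280, 19.440000)
after step 6 (δ=-0.35, a=-2.6): (3.898743, -15.638577, -1.602701, 18.920000)

(3.8987, -15.6386, -1.6027, 18.9200)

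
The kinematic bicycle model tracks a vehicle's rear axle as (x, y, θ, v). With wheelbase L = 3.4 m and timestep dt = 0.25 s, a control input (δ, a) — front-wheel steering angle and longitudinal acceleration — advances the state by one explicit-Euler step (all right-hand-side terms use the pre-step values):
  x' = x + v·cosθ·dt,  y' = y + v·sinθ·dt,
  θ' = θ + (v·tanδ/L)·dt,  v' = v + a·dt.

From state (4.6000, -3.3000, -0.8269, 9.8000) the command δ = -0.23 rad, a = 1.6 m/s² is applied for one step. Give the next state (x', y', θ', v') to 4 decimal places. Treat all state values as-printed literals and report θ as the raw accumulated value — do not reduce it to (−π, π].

x' = 4.6000 + 9.8000·cos(-0.8269)·0.25 = 6.2590
y' = -3.3000 + 9.8000·sin(-0.8269)·0.25 = -5.1028
θ' = -0.8269 + (9.8000/3.4)·tan(-0.23)·0.25 = -0.9956
v' = 9.8000 + 1.6000·0.25 = 10.2000

(6.2590, -5.1028, -0.9956, 10.2000)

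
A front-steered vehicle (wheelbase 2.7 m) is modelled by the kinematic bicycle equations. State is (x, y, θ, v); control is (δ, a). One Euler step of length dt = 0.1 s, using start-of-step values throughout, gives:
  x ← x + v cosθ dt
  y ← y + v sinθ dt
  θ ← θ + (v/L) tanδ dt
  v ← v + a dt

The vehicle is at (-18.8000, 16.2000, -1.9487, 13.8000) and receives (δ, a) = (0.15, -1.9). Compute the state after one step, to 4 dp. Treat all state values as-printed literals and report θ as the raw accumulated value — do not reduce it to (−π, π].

(-19.3092, 14.9174, -1.8715, 13.6100)

x' = -18.8000 + 13.8000·cos(-1.9487)·0.1 = -19.3092
y' = 16.2000 + 13.8000·sin(-1.9487)·0.1 = 14.9174
θ' = -1.9487 + (13.8000/2.7)·tan(0.15)·0.1 = -1.8715
v' = 13.8000 − 1.9000·0.1 = 13.6100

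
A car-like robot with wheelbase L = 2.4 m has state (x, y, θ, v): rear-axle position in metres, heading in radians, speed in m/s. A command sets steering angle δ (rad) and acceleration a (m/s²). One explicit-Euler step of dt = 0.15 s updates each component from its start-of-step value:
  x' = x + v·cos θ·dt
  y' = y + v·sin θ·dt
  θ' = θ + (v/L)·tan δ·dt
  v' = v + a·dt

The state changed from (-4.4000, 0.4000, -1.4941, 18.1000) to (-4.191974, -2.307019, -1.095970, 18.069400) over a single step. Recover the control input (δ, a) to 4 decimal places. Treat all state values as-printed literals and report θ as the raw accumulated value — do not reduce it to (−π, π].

δ = 0.3384, a = -0.2040

a = (v'−v)/dt = (-0.030600)/0.15 = -0.2040
Δθ = θ'−θ = 0.398130;  (v·dt/L) = 18.1000·0.15/2.4 = 1.131250
tan δ = Δθ·L/(v·dt) = 0.351938  →  δ = 0.3384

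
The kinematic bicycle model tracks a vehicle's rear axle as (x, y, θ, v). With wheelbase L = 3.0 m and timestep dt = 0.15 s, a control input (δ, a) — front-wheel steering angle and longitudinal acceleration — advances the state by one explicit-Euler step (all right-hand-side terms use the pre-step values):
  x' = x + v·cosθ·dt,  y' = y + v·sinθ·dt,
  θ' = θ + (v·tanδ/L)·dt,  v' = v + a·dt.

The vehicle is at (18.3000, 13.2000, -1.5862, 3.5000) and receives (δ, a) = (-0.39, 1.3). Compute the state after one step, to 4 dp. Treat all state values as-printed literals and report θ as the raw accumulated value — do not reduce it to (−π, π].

(18.2919, 12.6751, -1.6581, 3.6950)

x' = 18.3000 + 3.5000·cos(-1.5862)·0.15 = 18.2919
y' = 13.2000 + 3.5000·sin(-1.5862)·0.15 = 12.6751
θ' = -1.5862 + (3.5000/3.0)·tan(-0.39)·0.15 = -1.6581
v' = 3.5000 + 1.3000·0.15 = 3.6950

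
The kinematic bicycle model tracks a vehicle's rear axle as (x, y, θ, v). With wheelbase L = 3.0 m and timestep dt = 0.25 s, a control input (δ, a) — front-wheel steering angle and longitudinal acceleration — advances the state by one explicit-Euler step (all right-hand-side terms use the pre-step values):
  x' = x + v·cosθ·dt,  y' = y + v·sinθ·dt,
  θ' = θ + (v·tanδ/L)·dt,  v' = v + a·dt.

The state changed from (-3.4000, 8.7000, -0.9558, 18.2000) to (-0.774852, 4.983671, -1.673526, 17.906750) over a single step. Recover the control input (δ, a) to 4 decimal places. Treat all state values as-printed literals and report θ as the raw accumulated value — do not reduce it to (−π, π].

δ = -0.4420, a = -1.1730

a = (v'−v)/dt = (-0.293250)/0.25 = -1.1730
Δθ = θ'−θ = -0.717726;  (v·dt/L) = 18.2000·0.25/3.0 = 1.516667
tan δ = Δθ·L/(v·dt) = -0.473226  →  δ = -0.4420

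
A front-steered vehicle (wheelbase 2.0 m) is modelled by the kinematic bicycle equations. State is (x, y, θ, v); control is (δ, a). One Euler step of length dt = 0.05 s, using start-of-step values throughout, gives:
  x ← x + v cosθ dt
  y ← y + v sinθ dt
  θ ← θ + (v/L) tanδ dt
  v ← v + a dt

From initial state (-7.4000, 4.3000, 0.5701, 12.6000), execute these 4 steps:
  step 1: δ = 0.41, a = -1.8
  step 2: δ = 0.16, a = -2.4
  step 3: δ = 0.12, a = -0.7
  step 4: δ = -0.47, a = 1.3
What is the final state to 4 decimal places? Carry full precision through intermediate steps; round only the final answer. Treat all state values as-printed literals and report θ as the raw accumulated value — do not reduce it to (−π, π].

after step 1 (δ=0.41, a=-1.8): (-6.869636, 4.640021, 0.707009, 12.510000)
after step 2 (δ=0.16, a=-2.4): (-6.394064, 5.046323, 0.757480, 12.390000)
after step 3 (δ=0.12, a=-0.7): (-5.943954, 5.471977, 0.794830, 12.355000)
after step 4 (δ=-0.47, a=1.3): (-5.511278, 5.912892, 0.637932, 12.420000)

(-5.5113, 5.9129, 0.6379, 12.4200)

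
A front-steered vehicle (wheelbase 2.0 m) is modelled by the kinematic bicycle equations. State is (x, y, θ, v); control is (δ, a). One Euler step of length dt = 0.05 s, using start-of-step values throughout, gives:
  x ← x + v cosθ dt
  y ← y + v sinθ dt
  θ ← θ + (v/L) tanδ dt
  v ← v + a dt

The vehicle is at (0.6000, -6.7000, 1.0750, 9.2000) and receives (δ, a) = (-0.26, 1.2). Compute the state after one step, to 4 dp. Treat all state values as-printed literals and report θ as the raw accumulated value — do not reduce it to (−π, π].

(0.8188, -6.2954, 1.0138, 9.2600)

x' = 0.6000 + 9.2000·cos(1.0750)·0.05 = 0.8188
y' = -6.7000 + 9.2000·sin(1.0750)·0.05 = -6.2954
θ' = 1.0750 + (9.2000/2.0)·tan(-0.26)·0.05 = 1.0138
v' = 9.2000 + 1.2000·0.05 = 9.2600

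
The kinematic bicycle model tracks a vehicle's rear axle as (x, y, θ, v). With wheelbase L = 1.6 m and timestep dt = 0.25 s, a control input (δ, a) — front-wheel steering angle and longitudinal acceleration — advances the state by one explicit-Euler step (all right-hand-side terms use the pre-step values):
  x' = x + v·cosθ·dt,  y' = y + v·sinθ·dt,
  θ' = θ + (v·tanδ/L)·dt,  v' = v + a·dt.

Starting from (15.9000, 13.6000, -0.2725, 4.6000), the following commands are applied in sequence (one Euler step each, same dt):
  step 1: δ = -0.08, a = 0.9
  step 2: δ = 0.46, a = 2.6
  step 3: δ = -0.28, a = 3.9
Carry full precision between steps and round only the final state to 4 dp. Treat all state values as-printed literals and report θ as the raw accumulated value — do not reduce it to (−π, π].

after step 1 (δ=-0.08, a=0.9): (17.007566, 13.290489, -0.330123, 4.825000)
after step 2 (δ=0.46, a=2.6): (18.148682, 12.899472, 0.043399, 5.475000)
after step 3 (δ=-0.28, a=3.9): (19.516143, 12.958855, -0.202595, 6.450000)

(19.5161, 12.9589, -0.2026, 6.4500)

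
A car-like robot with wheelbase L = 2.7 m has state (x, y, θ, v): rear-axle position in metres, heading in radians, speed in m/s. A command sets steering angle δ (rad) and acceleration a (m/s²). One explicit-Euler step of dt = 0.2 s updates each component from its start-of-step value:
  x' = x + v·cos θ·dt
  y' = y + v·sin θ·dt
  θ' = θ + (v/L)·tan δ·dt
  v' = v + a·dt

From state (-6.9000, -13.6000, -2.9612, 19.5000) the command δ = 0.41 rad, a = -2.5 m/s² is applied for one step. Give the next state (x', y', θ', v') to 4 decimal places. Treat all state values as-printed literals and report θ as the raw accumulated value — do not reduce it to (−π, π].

(-10.7367, -14.2997, -2.3334, 19.0000)

x' = -6.9000 + 19.5000·cos(-2.9612)·0.2 = -10.7367
y' = -13.6000 + 19.5000·sin(-2.9612)·0.2 = -14.2997
θ' = -2.9612 + (19.5000/2.7)·tan(0.41)·0.2 = -2.3334
v' = 19.5000 − 2.5000·0.2 = 19.0000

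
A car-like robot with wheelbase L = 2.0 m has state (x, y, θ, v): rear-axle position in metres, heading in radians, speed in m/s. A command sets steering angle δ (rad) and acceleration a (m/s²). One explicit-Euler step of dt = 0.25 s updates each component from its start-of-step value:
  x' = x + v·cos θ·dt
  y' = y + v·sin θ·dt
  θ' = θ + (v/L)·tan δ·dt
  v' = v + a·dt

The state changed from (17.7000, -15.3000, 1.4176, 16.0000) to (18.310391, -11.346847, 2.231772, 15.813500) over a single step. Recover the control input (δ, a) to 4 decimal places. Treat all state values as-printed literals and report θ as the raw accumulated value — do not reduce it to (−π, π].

δ = 0.3866, a = -0.7460

a = (v'−v)/dt = (-0.186500)/0.25 = -0.7460
Δθ = θ'−θ = 0.814172;  (v·dt/L) = 16.0000·0.25/2.0 = 2.000000
tan δ = Δθ·L/(v·dt) = 0.407086  →  δ = 0.3866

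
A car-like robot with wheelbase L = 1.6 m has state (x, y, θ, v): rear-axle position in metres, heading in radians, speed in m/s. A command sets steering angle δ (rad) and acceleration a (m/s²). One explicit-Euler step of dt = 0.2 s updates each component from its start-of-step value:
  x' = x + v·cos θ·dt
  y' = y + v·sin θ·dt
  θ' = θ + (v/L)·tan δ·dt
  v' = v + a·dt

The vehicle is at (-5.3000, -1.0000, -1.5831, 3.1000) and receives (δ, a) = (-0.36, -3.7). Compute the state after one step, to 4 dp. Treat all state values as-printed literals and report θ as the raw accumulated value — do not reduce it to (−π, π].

(-5.3076, -1.6200, -1.7290, 2.3600)

x' = -5.3000 + 3.1000·cos(-1.5831)·0.2 = -5.3076
y' = -1.0000 + 3.1000·sin(-1.5831)·0.2 = -1.6200
θ' = -1.5831 + (3.1000/1.6)·tan(-0.36)·0.2 = -1.7290
v' = 3.1000 − 3.7000·0.2 = 2.3600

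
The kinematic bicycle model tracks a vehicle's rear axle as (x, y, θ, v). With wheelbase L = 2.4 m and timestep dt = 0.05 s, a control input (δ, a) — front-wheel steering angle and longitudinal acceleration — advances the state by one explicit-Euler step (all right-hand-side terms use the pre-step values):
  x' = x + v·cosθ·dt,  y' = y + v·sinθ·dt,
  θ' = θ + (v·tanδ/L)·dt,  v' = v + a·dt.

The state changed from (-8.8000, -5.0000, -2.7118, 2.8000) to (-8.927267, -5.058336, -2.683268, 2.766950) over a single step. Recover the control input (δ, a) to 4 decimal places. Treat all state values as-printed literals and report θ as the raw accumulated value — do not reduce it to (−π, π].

a = (v'−v)/dt = (-0.033050)/0.05 = -0.6610
Δθ = θ'−θ = 0.028532;  (v·dt/L) = 2.8000·0.05/2.4 = 0.058333
tan δ = Δθ·L/(v·dt) = 0.489120  →  δ = 0.4549

δ = 0.4549, a = -0.6610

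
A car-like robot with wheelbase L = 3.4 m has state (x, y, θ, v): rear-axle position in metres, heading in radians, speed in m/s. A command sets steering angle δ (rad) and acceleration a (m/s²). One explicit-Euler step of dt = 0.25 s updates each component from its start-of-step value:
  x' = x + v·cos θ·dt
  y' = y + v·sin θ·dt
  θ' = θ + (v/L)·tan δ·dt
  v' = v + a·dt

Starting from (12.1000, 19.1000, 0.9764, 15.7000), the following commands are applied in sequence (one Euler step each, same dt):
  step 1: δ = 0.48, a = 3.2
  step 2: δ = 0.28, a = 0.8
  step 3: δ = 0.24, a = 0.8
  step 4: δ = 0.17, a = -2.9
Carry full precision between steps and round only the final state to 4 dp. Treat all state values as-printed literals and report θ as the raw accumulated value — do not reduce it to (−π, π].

(10.2408, 33.7388, 2.4401, 16.1750)

after step 1 (δ=0.48, a=3.2): (14.298034, 22.351810, 1.577399, 16.500000)
after step 2 (δ=0.28, a=0.8): (14.270797, 26.476720, 1.926270, 16.700000)
after step 3 (δ=0.24, a=0.8): (12.817752, 30.390706, 2.226768, 16.900000)
after step 4 (δ=0.17, a=-2.9): (10.240800, 33.738831, 2.440077, 16.175000)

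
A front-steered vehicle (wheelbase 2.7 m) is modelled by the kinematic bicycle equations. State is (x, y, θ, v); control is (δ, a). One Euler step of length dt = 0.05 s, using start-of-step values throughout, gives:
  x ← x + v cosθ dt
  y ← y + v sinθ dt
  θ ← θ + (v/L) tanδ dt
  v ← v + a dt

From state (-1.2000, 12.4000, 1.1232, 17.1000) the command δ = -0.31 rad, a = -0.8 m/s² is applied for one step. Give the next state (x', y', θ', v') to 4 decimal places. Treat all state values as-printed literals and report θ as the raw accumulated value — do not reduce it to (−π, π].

x' = -1.2000 + 17.1000·cos(1.1232)·0.05 = -0.8300
y' = 12.4000 + 17.1000·sin(1.1232)·0.05 = 13.1708
θ' = 1.1232 + (17.1000/2.7)·tan(-0.31)·0.05 = 1.0218
v' = 17.1000 − 0.8000·0.05 = 17.0600

(-0.8300, 13.1708, 1.0218, 17.0600)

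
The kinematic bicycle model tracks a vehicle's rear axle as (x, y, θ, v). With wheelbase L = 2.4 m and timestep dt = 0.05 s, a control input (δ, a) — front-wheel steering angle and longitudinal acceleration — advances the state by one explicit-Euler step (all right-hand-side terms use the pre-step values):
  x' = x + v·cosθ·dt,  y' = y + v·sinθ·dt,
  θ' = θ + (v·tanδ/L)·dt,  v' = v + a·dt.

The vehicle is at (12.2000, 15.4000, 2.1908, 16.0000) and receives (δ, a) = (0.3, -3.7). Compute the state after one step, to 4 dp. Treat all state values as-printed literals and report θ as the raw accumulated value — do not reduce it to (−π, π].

(11.7352, 16.0511, 2.2939, 15.8150)

x' = 12.2000 + 16.0000·cos(2.1908)·0.05 = 11.7352
y' = 15.4000 + 16.0000·sin(2.1908)·0.05 = 16.0511
θ' = 2.1908 + (16.0000/2.4)·tan(0.3)·0.05 = 2.2939
v' = 16.0000 − 3.7000·0.05 = 15.8150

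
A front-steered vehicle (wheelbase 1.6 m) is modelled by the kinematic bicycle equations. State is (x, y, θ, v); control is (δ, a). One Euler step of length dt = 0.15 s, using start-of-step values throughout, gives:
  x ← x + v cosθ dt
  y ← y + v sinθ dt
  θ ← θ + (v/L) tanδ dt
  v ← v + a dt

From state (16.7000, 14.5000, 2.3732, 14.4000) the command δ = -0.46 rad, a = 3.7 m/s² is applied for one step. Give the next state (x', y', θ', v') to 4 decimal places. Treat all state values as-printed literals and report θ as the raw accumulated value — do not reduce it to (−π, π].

(15.1469, 16.0012, 1.7043, 14.9550)

x' = 16.7000 + 14.4000·cos(2.3732)·0.15 = 15.1469
y' = 14.5000 + 14.4000·sin(2.3732)·0.15 = 16.0012
θ' = 2.3732 + (14.4000/1.6)·tan(-0.46)·0.15 = 1.7043
v' = 14.4000 + 3.7000·0.15 = 14.9550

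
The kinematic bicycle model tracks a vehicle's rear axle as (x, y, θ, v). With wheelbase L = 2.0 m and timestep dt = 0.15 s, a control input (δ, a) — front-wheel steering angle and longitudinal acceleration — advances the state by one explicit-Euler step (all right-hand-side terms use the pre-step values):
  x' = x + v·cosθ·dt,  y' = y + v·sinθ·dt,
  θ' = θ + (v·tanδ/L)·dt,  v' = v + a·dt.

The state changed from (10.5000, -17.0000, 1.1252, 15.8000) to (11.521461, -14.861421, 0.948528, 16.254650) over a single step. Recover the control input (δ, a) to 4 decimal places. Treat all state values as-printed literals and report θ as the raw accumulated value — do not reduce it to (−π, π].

a = (v'−v)/dt = (0.454650)/0.15 = 3.0310
Δθ = θ'−θ = -0.176672;  (v·dt/L) = 15.8000·0.15/2.0 = 1.185000
tan δ = Δθ·L/(v·dt) = -0.149090  →  δ = -0.1480

δ = -0.1480, a = 3.0310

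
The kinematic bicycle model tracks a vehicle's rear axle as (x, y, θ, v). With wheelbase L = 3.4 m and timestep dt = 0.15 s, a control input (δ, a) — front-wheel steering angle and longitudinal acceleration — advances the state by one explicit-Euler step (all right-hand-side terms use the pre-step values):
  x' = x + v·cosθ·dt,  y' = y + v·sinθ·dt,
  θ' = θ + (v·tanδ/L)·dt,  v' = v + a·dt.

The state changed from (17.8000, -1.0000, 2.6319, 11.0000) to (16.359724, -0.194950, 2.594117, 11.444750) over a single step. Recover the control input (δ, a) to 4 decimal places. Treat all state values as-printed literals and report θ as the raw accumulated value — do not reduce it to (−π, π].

a = (v'−v)/dt = (0.444750)/0.15 = 2.9650
Δθ = θ'−θ = -0.037783;  (v·dt/L) = 11.0000·0.15/3.4 = 0.485294
tan δ = Δθ·L/(v·dt) = -0.077856  →  δ = -0.0777

δ = -0.0777, a = 2.9650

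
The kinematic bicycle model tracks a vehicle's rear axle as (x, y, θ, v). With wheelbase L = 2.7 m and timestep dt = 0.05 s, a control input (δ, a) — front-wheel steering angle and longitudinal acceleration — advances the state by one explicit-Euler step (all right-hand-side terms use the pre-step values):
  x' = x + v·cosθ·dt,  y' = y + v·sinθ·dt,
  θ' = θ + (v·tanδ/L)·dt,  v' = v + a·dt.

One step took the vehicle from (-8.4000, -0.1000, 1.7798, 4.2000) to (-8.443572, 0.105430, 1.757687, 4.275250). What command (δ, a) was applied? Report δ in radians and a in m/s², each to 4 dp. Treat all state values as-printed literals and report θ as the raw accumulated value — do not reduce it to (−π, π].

δ = -0.2770, a = 1.5050

a = (v'−v)/dt = (0.075250)/0.05 = 1.5050
Δθ = θ'−θ = -0.022113;  (v·dt/L) = 4.2000·0.05/2.7 = 0.077778
tan δ = Δθ·L/(v·dt) = -0.284310  →  δ = -0.2770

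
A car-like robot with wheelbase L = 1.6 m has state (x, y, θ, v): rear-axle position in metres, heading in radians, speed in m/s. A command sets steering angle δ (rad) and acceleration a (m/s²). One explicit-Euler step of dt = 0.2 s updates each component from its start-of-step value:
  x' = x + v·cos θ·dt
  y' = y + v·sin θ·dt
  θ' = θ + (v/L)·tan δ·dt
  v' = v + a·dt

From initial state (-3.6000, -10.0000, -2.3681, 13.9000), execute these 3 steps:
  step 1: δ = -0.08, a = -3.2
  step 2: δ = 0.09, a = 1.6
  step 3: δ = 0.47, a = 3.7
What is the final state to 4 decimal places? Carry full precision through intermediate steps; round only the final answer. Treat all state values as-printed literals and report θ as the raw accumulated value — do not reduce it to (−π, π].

(-9.6490, -15.4310, -1.4955, 14.3200)

after step 1 (δ=-0.08, a=-3.2): (-5.589020, -11.942215, -2.507397, 13.260000)
after step 2 (δ=0.09, a=1.6): (-7.725336, -13.513603, -2.357818, 13.580000)
after step 3 (δ=0.47, a=3.7): (-9.648953, -15.430984, -1.495546, 14.320000)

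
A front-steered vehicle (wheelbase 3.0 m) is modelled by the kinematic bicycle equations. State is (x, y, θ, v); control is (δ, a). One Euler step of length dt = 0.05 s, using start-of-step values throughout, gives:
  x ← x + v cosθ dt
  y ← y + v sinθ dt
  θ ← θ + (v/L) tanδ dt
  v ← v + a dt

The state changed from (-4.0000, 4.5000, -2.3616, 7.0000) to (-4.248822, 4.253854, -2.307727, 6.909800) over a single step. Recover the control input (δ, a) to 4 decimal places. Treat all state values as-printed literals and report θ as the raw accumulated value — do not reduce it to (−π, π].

δ = 0.4326, a = -1.8040

a = (v'−v)/dt = (-0.090200)/0.05 = -1.8040
Δθ = θ'−θ = 0.053873;  (v·dt/L) = 7.0000·0.05/3.0 = 0.116667
tan δ = Δθ·L/(v·dt) = 0.461769  →  δ = 0.4326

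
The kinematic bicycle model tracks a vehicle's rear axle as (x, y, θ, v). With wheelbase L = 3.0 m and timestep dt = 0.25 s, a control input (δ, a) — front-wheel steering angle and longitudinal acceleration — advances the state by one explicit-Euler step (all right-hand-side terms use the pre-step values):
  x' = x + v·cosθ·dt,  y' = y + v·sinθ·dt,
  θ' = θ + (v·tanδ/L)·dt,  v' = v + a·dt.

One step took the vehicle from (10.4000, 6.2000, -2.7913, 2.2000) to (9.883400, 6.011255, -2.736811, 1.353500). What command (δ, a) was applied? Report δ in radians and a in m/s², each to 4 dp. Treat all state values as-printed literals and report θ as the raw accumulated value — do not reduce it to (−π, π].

δ = 0.2889, a = -3.3860

a = (v'−v)/dt = (-0.846500)/0.25 = -3.3860
Δθ = θ'−θ = 0.054489;  (v·dt/L) = 2.2000·0.25/3.0 = 0.183333
tan δ = Δθ·L/(v·dt) = 0.297213  →  δ = 0.2889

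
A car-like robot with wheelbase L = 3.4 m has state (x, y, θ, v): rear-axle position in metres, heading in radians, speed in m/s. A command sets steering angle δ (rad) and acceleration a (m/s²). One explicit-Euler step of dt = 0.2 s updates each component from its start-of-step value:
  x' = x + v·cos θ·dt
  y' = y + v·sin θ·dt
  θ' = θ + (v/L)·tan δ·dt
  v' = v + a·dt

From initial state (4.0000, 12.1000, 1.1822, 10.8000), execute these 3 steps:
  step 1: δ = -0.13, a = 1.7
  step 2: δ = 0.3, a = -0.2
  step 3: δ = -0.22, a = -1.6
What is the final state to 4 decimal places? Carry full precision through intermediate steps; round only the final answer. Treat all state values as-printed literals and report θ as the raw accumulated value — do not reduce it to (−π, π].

after step 1 (δ=-0.13, a=1.7): (4.818402, 14.098954, 1.099143, 11.140000)
after step 2 (δ=0.3, a=-0.2): (5.830715, 16.083698, 1.301850, 11.100000)
after step 3 (δ=-0.22, a=-1.6): (6.420605, 18.223892, 1.155839, 10.780000)

(6.4206, 18.2239, 1.1558, 10.7800)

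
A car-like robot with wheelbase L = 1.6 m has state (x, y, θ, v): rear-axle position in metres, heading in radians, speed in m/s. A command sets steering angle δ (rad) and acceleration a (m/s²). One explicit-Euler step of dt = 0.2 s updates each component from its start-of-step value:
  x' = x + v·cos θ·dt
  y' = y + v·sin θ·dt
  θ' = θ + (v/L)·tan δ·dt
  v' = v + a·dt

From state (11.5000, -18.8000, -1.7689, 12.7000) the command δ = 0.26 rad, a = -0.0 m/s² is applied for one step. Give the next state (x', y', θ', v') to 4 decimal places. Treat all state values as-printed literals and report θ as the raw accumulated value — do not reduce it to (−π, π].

x' = 11.5000 + 12.7000·cos(-1.7689)·0.2 = 11.0001
y' = -18.8000 + 12.7000·sin(-1.7689)·0.2 = -21.2903
θ' = -1.7689 + (12.7000/1.6)·tan(0.26)·0.2 = -1.3466
v' = 12.7000 + 0.0000·0.2 = 12.7000

(11.0001, -21.2903, -1.3466, 12.7000)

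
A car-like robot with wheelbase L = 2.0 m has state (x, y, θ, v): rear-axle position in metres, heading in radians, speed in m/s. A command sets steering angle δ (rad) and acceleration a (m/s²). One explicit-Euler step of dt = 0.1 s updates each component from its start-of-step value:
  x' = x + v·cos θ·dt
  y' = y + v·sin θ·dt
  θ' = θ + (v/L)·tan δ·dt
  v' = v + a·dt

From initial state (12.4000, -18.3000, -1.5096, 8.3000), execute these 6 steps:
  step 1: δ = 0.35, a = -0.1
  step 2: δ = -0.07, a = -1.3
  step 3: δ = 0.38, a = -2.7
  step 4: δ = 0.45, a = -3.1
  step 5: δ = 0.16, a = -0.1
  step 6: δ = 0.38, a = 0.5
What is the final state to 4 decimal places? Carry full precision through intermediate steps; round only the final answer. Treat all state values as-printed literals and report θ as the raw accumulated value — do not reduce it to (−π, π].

after step 1 (δ=0.35, a=-0.1): (12.450761, -19.128446, -1.358113, 8.290000)
after step 2 (δ=-0.07, a=-1.3): (12.625749, -19.938767, -1.387176, 8.160000)
after step 3 (δ=0.38, a=-2.7): (12.774743, -20.741050, -1.224215, 7.890000)
after step 4 (δ=0.45, a=-3.1): (13.042754, -21.483135, -1.033650, 7.580000)
after step 5 (δ=0.16, a=-0.1): (13.430612, -22.134388, -0.972487, 7.570000)
after step 6 (δ=0.38, a=0.5): (13.856990, -22.759889, -0.821310, 7.620000)

(13.8570, -22.7599, -0.8213, 7.6200)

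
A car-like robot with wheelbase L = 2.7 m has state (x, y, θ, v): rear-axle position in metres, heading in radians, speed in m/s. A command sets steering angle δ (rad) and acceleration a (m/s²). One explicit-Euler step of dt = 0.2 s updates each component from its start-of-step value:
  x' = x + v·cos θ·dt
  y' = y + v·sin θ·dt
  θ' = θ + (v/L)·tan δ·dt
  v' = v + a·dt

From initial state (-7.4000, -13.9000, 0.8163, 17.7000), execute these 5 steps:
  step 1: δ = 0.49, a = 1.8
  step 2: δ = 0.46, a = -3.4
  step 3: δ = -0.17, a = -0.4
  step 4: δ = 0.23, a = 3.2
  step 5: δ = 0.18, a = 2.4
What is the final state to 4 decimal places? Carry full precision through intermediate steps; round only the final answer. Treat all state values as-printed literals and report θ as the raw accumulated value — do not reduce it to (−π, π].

(-10.3402, 1.1190, 2.4993, 18.4200)

after step 1 (δ=0.49, a=1.8): (-4.975377, -11.320697, 1.515631, 18.060000)
after step 2 (δ=0.46, a=-3.4): (-4.776221, -7.714192, 2.178431, 17.380000)
after step 3 (δ=-0.17, a=-0.4): (-6.760765, -4.860394, 1.957439, 17.300000)
after step 4 (δ=0.23, a=3.2): (-8.065466, -1.655811, 2.257490, 17.940000)
after step 5 (δ=0.18, a=2.4): (-10.340199, 1.118957, 2.499307, 18.420000)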